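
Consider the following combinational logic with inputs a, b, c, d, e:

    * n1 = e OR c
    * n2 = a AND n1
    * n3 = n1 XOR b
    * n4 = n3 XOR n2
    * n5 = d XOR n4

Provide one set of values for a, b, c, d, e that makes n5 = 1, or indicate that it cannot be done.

a=0, b=1, c=0, d=0, e=0

n5 = d XOR n4 must be 1, so d and n4 differ.
Check with a=0, b=1, c=0, d=0, e=0:
n1 = e OR c = 0 OR 0 = 0
n2 = a AND n1 = 0 AND 0 = 0
n3 = n1 XOR b = 0 XOR 1 = 1
n4 = n3 XOR n2 = 1 XOR 0 = 1
n5 = d XOR n4 = 0 XOR 1 = 1
So n5 = 1 as required.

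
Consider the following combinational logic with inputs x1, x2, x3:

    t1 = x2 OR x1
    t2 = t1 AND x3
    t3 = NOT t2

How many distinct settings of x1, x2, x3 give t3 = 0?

t3 = NOT t2 must be 0, so t2 = 1.
t2 = t1 AND x3 must be 1, so both t1 = 1 and x3 = 1.
Satisfying assignments:
  x1=0, x2=1, x3=1
  x1=1, x2=0, x3=1
  x1=1, x2=1, x3=1

3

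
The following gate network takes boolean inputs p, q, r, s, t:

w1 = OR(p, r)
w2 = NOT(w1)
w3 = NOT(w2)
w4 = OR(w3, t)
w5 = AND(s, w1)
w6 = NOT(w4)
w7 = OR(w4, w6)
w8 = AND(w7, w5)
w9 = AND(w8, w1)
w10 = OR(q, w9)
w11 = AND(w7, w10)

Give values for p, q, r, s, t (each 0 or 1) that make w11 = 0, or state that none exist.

w11 = AND(w7, w10) must be 0, so at least one of w7, w10 is 0.
Check with p=1, q=0, r=1, s=0, t=0:
w1 = OR(p, r) = OR(1, 1) = 1
w2 = NOT(w1) = NOT 1 = 0
w3 = NOT(w2) = NOT 0 = 1
w4 = OR(w3, t) = OR(1, 0) = 1
w5 = AND(s, w1) = AND(0, 1) = 0
w6 = NOT(w4) = NOT 1 = 0
w7 = OR(w4, w6) = OR(1, 0) = 1
w8 = AND(w7, w5) = AND(1, 0) = 0
w9 = AND(w8, w1) = AND(0, 1) = 0
w10 = OR(q, w9) = OR(0, 0) = 0
w11 = AND(w7, w10) = AND(1, 0) = 0
So w11 = 0 as required.

p=1, q=0, r=1, s=0, t=0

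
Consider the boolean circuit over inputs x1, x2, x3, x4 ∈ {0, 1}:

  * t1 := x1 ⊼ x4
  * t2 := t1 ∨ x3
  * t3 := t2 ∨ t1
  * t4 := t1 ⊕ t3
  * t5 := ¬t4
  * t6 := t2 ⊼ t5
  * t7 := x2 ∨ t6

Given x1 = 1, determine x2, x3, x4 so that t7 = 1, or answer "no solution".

Check with x1 = 1 and x2=1, x3=1, x4=0:
t1 = x1 ⊼ x4 = 1 ⊼ 0 = 1
t2 = t1 ∨ x3 = 1 ∨ 1 = 1
t3 = t2 ∨ t1 = 1 ∨ 1 = 1
t4 = t1 ⊕ t3 = 1 ⊕ 1 = 0
t5 = ¬t4 = ¬0 = 1
t6 = t2 ⊼ t5 = 1 ⊼ 1 = 0
t7 = x2 ∨ t6 = 1 ∨ 0 = 1
So t7 = 1.

x2=1, x3=1, x4=0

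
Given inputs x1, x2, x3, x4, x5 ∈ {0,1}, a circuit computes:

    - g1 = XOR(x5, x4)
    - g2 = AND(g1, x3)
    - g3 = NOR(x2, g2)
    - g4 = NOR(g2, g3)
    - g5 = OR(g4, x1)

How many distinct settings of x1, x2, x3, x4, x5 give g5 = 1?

22

g5 = OR(g4, x1) must be 1, so at least one of g4, x1 is 1.
Enumerating the 32 input combinations, 22 give g5 = 1 and 10 give g5 = 0.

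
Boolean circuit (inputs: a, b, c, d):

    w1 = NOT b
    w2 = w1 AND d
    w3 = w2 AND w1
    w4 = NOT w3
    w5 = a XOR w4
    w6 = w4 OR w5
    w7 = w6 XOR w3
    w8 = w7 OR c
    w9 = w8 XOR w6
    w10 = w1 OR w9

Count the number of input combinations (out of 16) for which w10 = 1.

8

w10 = w1 OR w9 must be 1, so at least one of w1, w9 is 1.
Enumerating the 16 input combinations, 8 give w10 = 1 and 8 give w10 = 0.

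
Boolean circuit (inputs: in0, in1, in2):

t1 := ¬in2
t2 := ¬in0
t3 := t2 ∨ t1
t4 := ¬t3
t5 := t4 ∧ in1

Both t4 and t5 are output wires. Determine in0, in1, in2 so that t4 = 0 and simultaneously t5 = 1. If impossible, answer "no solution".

Across all 8 input combinations, none give both t4 = 0 and t5 = 1.

no solution exists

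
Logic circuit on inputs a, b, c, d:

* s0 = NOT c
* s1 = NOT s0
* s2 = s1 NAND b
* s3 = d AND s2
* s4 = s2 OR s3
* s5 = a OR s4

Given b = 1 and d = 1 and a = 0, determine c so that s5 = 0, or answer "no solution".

c=1

s5 = a OR s4 must be 0, so both a = 0 and s4 = 0.
s4 = s2 OR s3 must be 0, so both s2 = 0 and s3 = 0.
Check with b = 1 and d = 1 and a = 0 and c=1:
s0 = NOT c = NOT 1 = 0
s1 = NOT s0 = NOT 0 = 1
s2 = s1 NAND b = 1 NAND 1 = 0
s3 = d AND s2 = 1 AND 0 = 0
s4 = s2 OR s3 = 0 OR 0 = 0
s5 = a OR s4 = 0 OR 0 = 0
So s5 = 0.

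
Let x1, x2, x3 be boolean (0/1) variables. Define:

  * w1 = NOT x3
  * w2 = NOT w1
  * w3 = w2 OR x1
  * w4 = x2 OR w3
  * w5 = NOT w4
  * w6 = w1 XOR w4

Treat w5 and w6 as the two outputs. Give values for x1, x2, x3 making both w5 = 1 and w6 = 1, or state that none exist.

Check with x1=0 x2=0 x3=0:
w1 = NOT x3 = NOT 0 = 1
w2 = NOT w1 = NOT 1 = 0
w3 = w2 OR x1 = 0 OR 0 = 0
w4 = x2 OR w3 = 0 OR 0 = 0
w5 = NOT w4 = NOT 0 = 1
w6 = w1 XOR w4 = 1 XOR 0 = 1
So w5 = 1 and w6 = 1.

x1=0 x2=0 x3=0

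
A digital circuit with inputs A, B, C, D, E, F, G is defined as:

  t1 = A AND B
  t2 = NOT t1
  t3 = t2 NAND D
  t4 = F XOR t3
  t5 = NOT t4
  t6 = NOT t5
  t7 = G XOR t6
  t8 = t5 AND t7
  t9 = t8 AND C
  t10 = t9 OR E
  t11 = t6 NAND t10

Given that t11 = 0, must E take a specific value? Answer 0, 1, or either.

t11 = t6 NAND t10 must be 0, so both t6 = 1 and t10 = 1.
t6 = NOT t5 must be 1, so t5 = 0.
Every assignment with t11 = 0 has E = 1; there are 32 such assignment(s).

1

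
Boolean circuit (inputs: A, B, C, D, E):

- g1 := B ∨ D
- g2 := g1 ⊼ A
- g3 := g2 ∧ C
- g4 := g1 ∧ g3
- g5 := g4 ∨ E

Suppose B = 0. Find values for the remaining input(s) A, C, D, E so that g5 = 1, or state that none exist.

A=0, C=1, D=0, E=1

g5 = g4 ∨ E must be 1, so at least one of g4, E is 1.
Check with B = 0 and A=0, C=1, D=0, E=1:
g1 = B ∨ D = 0 ∨ 0 = 0
g2 = g1 ⊼ A = 0 ⊼ 0 = 1
g3 = g2 ∧ C = 1 ∧ 1 = 1
g4 = g1 ∧ g3 = 0 ∧ 1 = 0
g5 = g4 ∨ E = 0 ∨ 1 = 1
So g5 = 1.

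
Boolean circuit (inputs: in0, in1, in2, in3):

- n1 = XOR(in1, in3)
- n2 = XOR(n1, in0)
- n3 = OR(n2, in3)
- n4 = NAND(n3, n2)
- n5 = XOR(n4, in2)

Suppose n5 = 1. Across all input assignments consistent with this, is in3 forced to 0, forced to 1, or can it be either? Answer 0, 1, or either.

either

Both values of in3 occur among assignments with n5 = 1:
  in3=0: in0=0, in1=0, in2=0, in3=0
  in3=1: in0=0, in1=0, in2=1, in3=1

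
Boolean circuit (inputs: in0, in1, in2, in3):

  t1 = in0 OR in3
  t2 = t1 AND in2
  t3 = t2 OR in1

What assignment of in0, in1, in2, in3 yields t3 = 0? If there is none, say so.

t3 = t2 OR in1 must be 0, so both t2 = 0 and in1 = 0.
t2 = t1 AND in2 must be 0, so at least one of t1, in2 is 0.
Check with in0=1, in1=0, in2=0, in3=1:
t1 = in0 OR in3 = 1 OR 1 = 1
t2 = t1 AND in2 = 1 AND 0 = 0
t3 = t2 OR in1 = 0 OR 0 = 0
So t3 = 0 as required.

in0=1, in1=0, in2=0, in3=1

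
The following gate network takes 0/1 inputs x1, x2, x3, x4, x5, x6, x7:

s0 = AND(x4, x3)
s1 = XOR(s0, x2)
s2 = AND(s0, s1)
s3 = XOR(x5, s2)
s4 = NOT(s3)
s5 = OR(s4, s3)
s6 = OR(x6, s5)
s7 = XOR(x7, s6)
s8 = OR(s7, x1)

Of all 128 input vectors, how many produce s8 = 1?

s8 = OR(s7, x1) must be 1, so at least one of s7, x1 is 1.
Enumerating the 128 input combinations, 96 give s8 = 1 and 32 give s8 = 0.

96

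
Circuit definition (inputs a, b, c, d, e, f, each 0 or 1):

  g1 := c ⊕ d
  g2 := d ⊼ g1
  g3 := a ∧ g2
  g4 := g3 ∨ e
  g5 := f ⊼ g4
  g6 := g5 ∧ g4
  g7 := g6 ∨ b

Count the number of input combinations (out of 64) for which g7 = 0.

g7 = g6 ∨ b must be 0, so both g6 = 0 and b = 0.
g6 = g5 ∧ g4 must be 0, so at least one of g5, g4 is 0.
Enumerating the 64 input combinations, 21 give g7 = 0 and 43 give g7 = 1.

21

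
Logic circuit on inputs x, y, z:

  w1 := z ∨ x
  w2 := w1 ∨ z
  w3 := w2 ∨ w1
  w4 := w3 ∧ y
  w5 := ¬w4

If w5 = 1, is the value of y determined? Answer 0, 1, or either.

Both values of y occur among assignments with w5 = 1:
  y=0: x=0, y=0, z=0
  y=1: x=0, y=1, z=0

either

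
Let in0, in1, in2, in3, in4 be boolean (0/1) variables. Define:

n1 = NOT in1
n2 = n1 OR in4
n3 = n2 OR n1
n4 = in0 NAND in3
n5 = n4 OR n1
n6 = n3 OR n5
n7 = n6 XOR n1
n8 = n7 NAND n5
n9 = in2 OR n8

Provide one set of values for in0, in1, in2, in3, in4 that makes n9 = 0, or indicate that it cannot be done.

in0=1 in1=1 in2=0 in3=0 in4=1

n9 = in2 OR n8 must be 0, so both in2 = 0 and n8 = 0.
n8 = n7 NAND n5 must be 0, so both n7 = 1 and n5 = 1.
Check with in0=1 in1=1 in2=0 in3=0 in4=1:
n1 = NOT in1 = NOT 1 = 0
n2 = n1 OR in4 = 0 OR 1 = 1
n3 = n2 OR n1 = 1 OR 0 = 1
n4 = in0 NAND in3 = 1 NAND 0 = 1
n5 = n4 OR n1 = 1 OR 0 = 1
n6 = n3 OR n5 = 1 OR 1 = 1
n7 = n6 XOR n1 = 1 XOR 0 = 1
n8 = n7 NAND n5 = 1 NAND 1 = 0
n9 = in2 OR n8 = 0 OR 0 = 0
So n9 = 0 as required.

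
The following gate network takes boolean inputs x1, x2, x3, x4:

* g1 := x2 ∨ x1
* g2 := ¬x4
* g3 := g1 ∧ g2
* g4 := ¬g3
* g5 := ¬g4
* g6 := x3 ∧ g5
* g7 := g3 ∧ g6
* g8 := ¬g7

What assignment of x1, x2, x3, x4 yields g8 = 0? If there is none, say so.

x1=0, x2=1, x3=1, x4=0

g8 = ¬g7 must be 0, so g7 = 1.
g7 = g3 ∧ g6 must be 1, so both g3 = 1 and g6 = 1.
g3 = g1 ∧ g2 must be 1, so both g1 = 1 and g2 = 1.
Check with x1=0, x2=1, x3=1, x4=0:
g1 = x2 ∨ x1 = 1 ∨ 0 = 1
g2 = ¬x4 = ¬0 = 1
g3 = g1 ∧ g2 = 1 ∧ 1 = 1
g4 = ¬g3 = ¬1 = 0
g5 = ¬g4 = ¬0 = 1
g6 = x3 ∧ g5 = 1 ∧ 1 = 1
g7 = g3 ∧ g6 = 1 ∧ 1 = 1
g8 = ¬g7 = ¬1 = 0
So g8 = 0 as required.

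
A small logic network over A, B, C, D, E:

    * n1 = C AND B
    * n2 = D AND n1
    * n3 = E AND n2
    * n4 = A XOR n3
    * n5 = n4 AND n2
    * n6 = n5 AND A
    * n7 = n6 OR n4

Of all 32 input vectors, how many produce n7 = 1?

16

n7 = n6 OR n4 must be 1, so at least one of n6, n4 is 1.
Enumerating the 32 input combinations, 16 give n7 = 1 and 16 give n7 = 0.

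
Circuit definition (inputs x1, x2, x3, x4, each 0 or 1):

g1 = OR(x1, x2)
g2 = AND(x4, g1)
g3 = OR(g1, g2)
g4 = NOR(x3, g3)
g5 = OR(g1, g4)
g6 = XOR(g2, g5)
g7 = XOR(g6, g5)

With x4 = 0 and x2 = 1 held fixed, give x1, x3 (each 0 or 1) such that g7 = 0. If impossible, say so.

x1=1 x3=1

g7 = XOR(g6, g5) must be 0, so g6 and g5 are equal.
Check with x4 = 0 and x2 = 1 and x1=1, x3=1:
g1 = OR(x1, x2) = OR(1, 1) = 1
g2 = AND(x4, g1) = AND(0, 1) = 0
g3 = OR(g1, g2) = OR(1, 0) = 1
g4 = NOR(x3, g3) = NOR(1, 1) = 0
g5 = OR(g1, g4) = OR(1, 0) = 1
g6 = XOR(g2, g5) = XOR(0, 1) = 1
g7 = XOR(g6, g5) = XOR(1, 1) = 0
So g7 = 0.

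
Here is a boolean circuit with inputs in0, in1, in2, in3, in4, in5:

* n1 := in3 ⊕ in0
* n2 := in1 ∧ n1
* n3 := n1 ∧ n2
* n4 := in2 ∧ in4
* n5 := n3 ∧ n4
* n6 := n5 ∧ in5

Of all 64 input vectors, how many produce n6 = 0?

62

n6 = n5 ∧ in5 must be 0, so at least one of n5, in5 is 0.
Enumerating the 64 input combinations, 62 give n6 = 0 and 2 give n6 = 1.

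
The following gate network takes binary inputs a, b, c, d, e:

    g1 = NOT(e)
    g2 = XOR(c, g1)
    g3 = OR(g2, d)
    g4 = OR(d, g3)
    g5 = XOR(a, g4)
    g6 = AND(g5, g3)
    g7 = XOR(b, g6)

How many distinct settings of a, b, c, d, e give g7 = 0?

16

g7 = XOR(b, g6) must be 0, so b and g6 are equal.
Enumerating the 32 input combinations, 16 give g7 = 0 and 16 give g7 = 1.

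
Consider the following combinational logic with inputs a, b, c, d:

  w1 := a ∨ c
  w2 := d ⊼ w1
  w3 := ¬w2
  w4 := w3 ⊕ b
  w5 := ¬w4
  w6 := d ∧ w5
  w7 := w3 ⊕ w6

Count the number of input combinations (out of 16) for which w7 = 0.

w7 = w3 ⊕ w6 must be 0, so w3 and w6 are equal.
Enumerating the 16 input combinations, 12 give w7 = 0 and 4 give w7 = 1.

12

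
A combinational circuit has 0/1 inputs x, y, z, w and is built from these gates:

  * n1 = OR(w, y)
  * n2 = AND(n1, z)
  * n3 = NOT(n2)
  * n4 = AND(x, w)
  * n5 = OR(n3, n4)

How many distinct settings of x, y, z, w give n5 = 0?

4

n5 = OR(n3, n4) must be 0, so both n3 = 0 and n4 = 0.
n3 = NOT(n2) must be 0, so n2 = 1.
Satisfying assignments:
  x=0, y=0, z=1, w=1
  x=0, y=1, z=1, w=0
  x=0, y=1, z=1, w=1
  x=1, y=1, z=1, w=0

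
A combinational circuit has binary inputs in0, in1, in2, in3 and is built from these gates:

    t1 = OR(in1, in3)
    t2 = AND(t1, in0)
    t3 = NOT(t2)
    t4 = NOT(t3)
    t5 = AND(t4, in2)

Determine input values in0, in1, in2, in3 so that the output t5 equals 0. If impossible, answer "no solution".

t5 = AND(t4, in2) must be 0, so at least one of t4, in2 is 0.
Check with in0=1, in1=0, in2=0, in3=0:
t1 = OR(in1, in3) = OR(0, 0) = 0
t2 = AND(t1, in0) = AND(0, 1) = 0
t3 = NOT(t2) = NOT 0 = 1
t4 = NOT(t3) = NOT 1 = 0
t5 = AND(t4, in2) = AND(0, 0) = 0
So t5 = 0 as required.

in0=1, in1=0, in2=0, in3=0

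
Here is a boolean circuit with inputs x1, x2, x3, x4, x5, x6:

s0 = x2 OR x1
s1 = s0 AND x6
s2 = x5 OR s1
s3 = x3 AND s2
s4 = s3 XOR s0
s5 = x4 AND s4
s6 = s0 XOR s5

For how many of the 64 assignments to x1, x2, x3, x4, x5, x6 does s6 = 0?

s6 = s0 XOR s5 must be 0, so s0 and s5 are equal.
Enumerating the 64 input combinations, 29 give s6 = 0 and 35 give s6 = 1.

29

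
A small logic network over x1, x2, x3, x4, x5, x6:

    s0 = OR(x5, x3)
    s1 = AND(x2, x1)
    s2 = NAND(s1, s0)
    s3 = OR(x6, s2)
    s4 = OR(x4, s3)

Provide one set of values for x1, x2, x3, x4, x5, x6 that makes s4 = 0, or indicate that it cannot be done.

s4 = OR(x4, s3) must be 0, so both x4 = 0 and s3 = 0.
s3 = OR(x6, s2) must be 0, so both x6 = 0 and s2 = 0.
s2 = NAND(s1, s0) must be 0, so both s1 = 1 and s0 = 1.
Check with x1=1, x2=1, x3=0, x4=0, x5=1, x6=0:
s0 = OR(x5, x3) = OR(1, 0) = 1
s1 = AND(x2, x1) = AND(1, 1) = 1
s2 = NAND(s1, s0) = NAND(1, 1) = 0
s3 = OR(x6, s2) = OR(0, 0) = 0
s4 = OR(x4, s3) = OR(0, 0) = 0
So s4 = 0 as required.

x1=1, x2=1, x3=0, x4=0, x5=1, x6=0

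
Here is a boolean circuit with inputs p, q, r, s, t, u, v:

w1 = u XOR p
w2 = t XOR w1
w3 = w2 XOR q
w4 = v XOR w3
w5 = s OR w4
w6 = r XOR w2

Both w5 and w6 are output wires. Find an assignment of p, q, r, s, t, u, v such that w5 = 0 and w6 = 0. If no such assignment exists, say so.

Check with p=0, q=1, r=0, s=0, t=0, u=0, v=1:
w1 = u XOR p = 0 XOR 0 = 0
w2 = t XOR w1 = 0 XOR 0 = 0
w3 = w2 XOR q = 0 XOR 1 = 1
w4 = v XOR w3 = 1 XOR 1 = 0
w5 = s OR w4 = 0 OR 0 = 0
w6 = r XOR w2 = 0 XOR 0 = 0
So w5 = 0 and w6 = 0.

p=0, q=1, r=0, s=0, t=0, u=0, v=1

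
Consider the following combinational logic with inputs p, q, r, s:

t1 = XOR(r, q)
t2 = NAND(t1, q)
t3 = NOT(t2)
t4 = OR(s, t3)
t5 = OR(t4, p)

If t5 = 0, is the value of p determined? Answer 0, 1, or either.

0

t5 = OR(t4, p) must be 0, so both t4 = 0 and p = 0.
t4 = OR(s, t3) must be 0, so both s = 0 and t3 = 0.
t3 = NOT(t2) must be 0, so t2 = 1.
Every assignment with t5 = 0 has p = 0; there are 3 such assignment(s).
  p=0, q=0, r=0, s=0
  p=0, q=0, r=1, s=0
  p=0, q=1, r=1, s=0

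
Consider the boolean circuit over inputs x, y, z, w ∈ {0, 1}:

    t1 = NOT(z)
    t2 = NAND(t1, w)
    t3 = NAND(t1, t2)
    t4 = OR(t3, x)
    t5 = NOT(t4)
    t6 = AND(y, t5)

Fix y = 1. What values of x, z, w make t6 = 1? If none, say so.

x=0, z=0, w=0

t6 = AND(y, t5) must be 1, so both y = 1 and t5 = 1.
t5 = NOT(t4) must be 1, so t4 = 0.
Check with y = 1 and x=0, z=0, w=0:
t1 = NOT(z) = NOT 0 = 1
t2 = NAND(t1, w) = NAND(1, 0) = 1
t3 = NAND(t1, t2) = NAND(1, 1) = 0
t4 = OR(t3, x) = OR(0, 0) = 0
t5 = NOT(t4) = NOT 0 = 1
t6 = AND(y, t5) = AND(1, 1) = 1
So t6 = 1.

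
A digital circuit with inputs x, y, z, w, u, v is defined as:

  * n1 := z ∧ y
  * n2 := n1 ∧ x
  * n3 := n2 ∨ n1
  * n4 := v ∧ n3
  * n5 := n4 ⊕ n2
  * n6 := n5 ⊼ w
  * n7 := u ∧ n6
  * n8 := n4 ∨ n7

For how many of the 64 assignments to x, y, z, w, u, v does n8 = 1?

n8 = n4 ∨ n7 must be 1, so at least one of n4, n7 is 1.
Enumerating the 64 input combinations, 35 give n8 = 1 and 29 give n8 = 0.

35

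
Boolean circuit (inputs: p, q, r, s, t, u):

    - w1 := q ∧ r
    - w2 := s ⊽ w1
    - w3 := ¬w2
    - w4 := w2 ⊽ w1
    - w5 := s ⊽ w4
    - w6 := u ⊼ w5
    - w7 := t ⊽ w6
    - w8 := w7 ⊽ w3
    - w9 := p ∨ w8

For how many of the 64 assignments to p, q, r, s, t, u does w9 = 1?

41

w9 = p ∨ w8 must be 1, so at least one of p, w8 is 1.
Enumerating the 64 input combinations, 41 give w9 = 1 and 23 give w9 = 0.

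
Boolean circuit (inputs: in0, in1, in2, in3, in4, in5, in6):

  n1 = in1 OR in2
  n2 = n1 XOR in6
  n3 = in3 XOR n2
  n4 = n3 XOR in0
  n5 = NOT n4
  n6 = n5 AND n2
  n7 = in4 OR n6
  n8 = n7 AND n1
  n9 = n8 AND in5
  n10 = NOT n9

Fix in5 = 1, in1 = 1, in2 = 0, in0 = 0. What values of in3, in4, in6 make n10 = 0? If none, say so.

n10 = NOT n9 must be 0, so n9 = 1.
Check with in5 = 1, in1 = 1, in2 = 0, in0 = 0 and in3=0, in4=1, in6=0:
n1 = in1 OR in2 = 1 OR 0 = 1
n2 = n1 XOR in6 = 1 XOR 0 = 1
n3 = in3 XOR n2 = 0 XOR 1 = 1
n4 = n3 XOR in0 = 1 XOR 0 = 1
n5 = NOT n4 = NOT 1 = 0
n6 = n5 AND n2 = 0 AND 1 = 0
n7 = in4 OR n6 = 1 OR 0 = 1
n8 = n7 AND n1 = 1 AND 1 = 1
n9 = n8 AND in5 = 1 AND 1 = 1
n10 = NOT n9 = NOT 1 = 0
So n10 = 0.

in3=0 in4=1 in6=0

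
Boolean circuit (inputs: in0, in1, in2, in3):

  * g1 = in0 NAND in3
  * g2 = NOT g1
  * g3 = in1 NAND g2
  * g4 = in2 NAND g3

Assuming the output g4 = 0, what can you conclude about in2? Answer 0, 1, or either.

g4 = in2 NAND g3 must be 0, so both in2 = 1 and g3 = 1.
g3 = in1 NAND g2 must be 1, so at least one of in1, g2 is 0.
Every assignment with g4 = 0 has in2 = 1; there are 7 such assignment(s).

1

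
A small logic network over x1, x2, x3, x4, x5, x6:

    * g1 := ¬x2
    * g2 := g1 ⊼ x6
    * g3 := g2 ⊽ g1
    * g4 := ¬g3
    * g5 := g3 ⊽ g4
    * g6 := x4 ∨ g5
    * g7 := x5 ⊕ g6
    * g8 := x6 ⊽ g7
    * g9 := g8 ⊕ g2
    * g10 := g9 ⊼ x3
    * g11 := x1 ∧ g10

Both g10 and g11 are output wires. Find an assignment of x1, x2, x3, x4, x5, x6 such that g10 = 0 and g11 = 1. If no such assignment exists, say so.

no solution exists

Across all 64 input combinations, none give both g10 = 0 and g11 = 1.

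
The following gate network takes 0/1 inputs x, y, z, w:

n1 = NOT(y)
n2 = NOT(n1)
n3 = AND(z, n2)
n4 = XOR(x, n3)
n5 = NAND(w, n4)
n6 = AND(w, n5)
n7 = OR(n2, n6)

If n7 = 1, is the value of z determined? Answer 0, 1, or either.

either

Both values of z occur among assignments with n7 = 1:
  z=0: x=0, y=0, z=0, w=1
  z=1: x=0, y=0, z=1, w=1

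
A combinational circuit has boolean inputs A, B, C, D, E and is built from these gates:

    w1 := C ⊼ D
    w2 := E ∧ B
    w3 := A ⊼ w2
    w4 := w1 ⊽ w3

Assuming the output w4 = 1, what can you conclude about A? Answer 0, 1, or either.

1

w4 = w1 ⊽ w3 must be 1, so both w1 = 0 and w3 = 0.
w1 = C ⊼ D must be 0, so both C = 1 and D = 1.
w3 = A ⊼ w2 must be 0, so both A = 1 and w2 = 1.
Every assignment with w4 = 1 has A = 1; there are 1 such assignment(s).
  A=1, B=1, C=1, D=1, E=1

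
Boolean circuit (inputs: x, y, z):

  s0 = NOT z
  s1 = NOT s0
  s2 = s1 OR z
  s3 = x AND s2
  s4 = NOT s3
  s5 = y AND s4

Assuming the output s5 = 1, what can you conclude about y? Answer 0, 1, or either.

s5 = y AND s4 must be 1, so both y = 1 and s4 = 1.
s4 = NOT s3 must be 1, so s3 = 0.
Every assignment with s5 = 1 has y = 1; there are 3 such assignment(s).
  x=0, y=1, z=0
  x=0, y=1, z=1
  x=1, y=1, z=0

1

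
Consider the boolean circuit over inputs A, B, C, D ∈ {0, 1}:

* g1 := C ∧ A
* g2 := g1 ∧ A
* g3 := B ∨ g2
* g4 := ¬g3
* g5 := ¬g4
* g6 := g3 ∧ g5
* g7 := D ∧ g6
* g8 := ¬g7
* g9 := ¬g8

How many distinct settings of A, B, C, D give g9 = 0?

11

g9 = ¬g8 must be 0, so g8 = 1.
g8 = ¬g7 must be 1, so g7 = 0.
Enumerating the 16 input combinations, 11 give g9 = 0 and 5 give g9 = 1.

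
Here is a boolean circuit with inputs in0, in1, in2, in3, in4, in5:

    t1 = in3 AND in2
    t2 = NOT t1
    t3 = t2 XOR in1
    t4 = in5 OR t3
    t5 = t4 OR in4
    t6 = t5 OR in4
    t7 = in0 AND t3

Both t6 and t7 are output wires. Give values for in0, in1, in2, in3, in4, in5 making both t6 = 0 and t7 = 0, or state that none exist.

Check with in0=1 in1=1 in2=0 in3=1 in4=0 in5=0:
t1 = in3 AND in2 = 1 AND 0 = 0
t2 = NOT t1 = NOT 0 = 1
t3 = t2 XOR in1 = 1 XOR 1 = 0
t4 = in5 OR t3 = 0 OR 0 = 0
t5 = t4 OR in4 = 0 OR 0 = 0
t6 = t5 OR in4 = 0 OR 0 = 0
t7 = in0 AND t3 = 1 AND 0 = 0
So t6 = 0 and t7 = 0.

in0=1 in1=1 in2=0 in3=1 in4=0 in5=0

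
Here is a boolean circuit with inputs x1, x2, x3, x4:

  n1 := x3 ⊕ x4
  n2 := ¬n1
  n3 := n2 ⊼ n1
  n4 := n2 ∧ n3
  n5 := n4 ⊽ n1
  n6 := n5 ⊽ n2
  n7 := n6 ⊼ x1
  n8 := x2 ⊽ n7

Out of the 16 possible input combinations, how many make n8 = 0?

14

n8 = x2 ⊽ n7 must be 0, so at least one of x2, n7 is 1.
Enumerating the 16 input combinations, 14 give n8 = 0 and 2 give n8 = 1.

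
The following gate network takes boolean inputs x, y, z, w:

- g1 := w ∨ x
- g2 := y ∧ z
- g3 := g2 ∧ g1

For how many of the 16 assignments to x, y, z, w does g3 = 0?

13

g3 = g2 ∧ g1 must be 0, so at least one of g2, g1 is 0.
Enumerating the 16 input combinations, 13 give g3 = 0 and 3 give g3 = 1.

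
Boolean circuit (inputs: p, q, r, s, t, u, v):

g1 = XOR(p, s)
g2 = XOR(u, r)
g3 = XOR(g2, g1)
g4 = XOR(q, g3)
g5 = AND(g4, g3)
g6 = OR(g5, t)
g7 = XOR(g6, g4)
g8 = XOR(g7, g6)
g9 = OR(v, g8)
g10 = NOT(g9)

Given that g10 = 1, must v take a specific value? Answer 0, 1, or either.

g10 = NOT(g9) must be 1, so g9 = 0.
Every assignment with g10 = 1 has v = 0; there are 32 such assignment(s).

0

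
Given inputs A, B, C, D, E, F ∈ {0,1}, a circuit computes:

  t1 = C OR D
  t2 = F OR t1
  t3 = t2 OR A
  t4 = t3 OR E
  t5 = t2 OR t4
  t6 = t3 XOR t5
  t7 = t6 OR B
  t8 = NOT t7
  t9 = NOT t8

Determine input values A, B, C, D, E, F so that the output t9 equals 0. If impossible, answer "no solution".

t9 = NOT t8 must be 0, so t8 = 1.
t8 = NOT t7 must be 1, so t7 = 0.
t7 = t6 OR B must be 0, so both t6 = 0 and B = 0.
Check with A=0, B=0, C=1, D=0, E=0, F=0:
t1 = C OR D = 1 OR 0 = 1
t2 = F OR t1 = 0 OR 1 = 1
t3 = t2 OR A = 1 OR 0 = 1
t4 = t3 OR E = 1 OR 0 = 1
t5 = t2 OR t4 = 1 OR 1 = 1
t6 = t3 XOR t5 = 1 XOR 1 = 0
t7 = t6 OR B = 0 OR 0 = 0
t8 = NOT t7 = NOT 0 = 1
t9 = NOT t8 = NOT 1 = 0
So t9 = 0 as required.

A=0, B=0, C=1, D=0, E=0, F=0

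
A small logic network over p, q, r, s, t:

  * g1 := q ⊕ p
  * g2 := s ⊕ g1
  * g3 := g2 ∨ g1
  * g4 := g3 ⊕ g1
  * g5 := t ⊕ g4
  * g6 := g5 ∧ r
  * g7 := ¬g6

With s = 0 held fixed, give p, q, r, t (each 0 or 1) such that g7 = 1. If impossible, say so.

g7 = ¬g6 must be 1, so g6 = 0.
Check with s = 0 and p=0, q=0, r=0, t=0:
g1 = q ⊕ p = 0 ⊕ 0 = 0
g2 = s ⊕ g1 = 0 ⊕ 0 = 0
g3 = g2 ∨ g1 = 0 ∨ 0 = 0
g4 = g3 ⊕ g1 = 0 ⊕ 0 = 0
g5 = t ⊕ g4 = 0 ⊕ 0 = 0
g6 = g5 ∧ r = 0 ∧ 0 = 0
g7 = ¬g6 = ¬0 = 1
So g7 = 1.

p=0, q=0, r=0, t=0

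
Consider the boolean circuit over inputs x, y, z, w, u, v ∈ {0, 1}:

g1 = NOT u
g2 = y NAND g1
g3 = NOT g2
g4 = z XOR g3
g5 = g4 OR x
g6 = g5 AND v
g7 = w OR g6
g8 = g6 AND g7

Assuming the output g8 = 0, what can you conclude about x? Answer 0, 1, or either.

Both values of x occur among assignments with g8 = 0:
  x=0: x=0, y=0, z=0, w=0, u=0, v=0
  x=1: x=1, y=0, z=0, w=0, u=0, v=0

either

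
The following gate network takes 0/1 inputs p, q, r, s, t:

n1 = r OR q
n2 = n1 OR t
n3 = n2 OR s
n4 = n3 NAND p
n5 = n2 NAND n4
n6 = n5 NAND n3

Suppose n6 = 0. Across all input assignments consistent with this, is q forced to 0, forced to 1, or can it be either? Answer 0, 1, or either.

either

Both values of q occur among assignments with n6 = 0:
  q=0: p=0, q=0, r=0, s=1, t=0
  q=1: p=1, q=1, r=0, s=0, t=0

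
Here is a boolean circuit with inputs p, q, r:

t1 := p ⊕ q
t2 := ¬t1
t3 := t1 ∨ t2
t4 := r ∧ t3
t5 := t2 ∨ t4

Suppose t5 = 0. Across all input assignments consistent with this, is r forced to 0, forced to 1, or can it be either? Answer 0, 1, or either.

t5 = t2 ∨ t4 must be 0, so both t2 = 0 and t4 = 0.
Every assignment with t5 = 0 has r = 0; there are 2 such assignment(s).
  p=0, q=1, r=0
  p=1, q=0, r=0

0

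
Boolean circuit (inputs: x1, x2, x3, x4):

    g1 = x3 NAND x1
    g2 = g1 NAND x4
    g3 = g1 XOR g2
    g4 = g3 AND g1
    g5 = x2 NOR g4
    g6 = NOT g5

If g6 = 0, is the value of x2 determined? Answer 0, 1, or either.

0

g6 = NOT g5 must be 0, so g5 = 1.
Every assignment with g6 = 0 has x2 = 0; there are 5 such assignment(s).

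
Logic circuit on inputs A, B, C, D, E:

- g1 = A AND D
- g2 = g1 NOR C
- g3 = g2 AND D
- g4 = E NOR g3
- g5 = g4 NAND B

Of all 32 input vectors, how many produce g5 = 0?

g5 = g4 NAND B must be 0, so both g4 = 1 and B = 1.
g4 = E NOR g3 must be 1, so both E = 0 and g3 = 0.
g3 = g2 AND D must be 0, so at least one of g2, D is 0.
Enumerating the 32 input combinations, 7 give g5 = 0 and 25 give g5 = 1.

7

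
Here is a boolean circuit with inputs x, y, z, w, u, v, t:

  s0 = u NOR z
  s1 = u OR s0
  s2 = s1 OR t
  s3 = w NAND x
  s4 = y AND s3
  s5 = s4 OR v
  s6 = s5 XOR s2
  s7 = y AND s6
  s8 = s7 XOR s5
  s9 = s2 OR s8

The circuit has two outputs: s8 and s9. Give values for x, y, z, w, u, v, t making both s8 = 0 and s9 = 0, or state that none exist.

x=0, y=1, z=1, w=0, u=0, v=1, t=0

Check with x=0, y=1, z=1, w=0, u=0, v=1, t=0:
s0 = u NOR z = 0 NOR 1 = 0
s1 = u OR s0 = 0 OR 0 = 0
s2 = s1 OR t = 0 OR 0 = 0
s3 = w NAND x = 0 NAND 0 = 1
s4 = y AND s3 = 1 AND 1 = 1
s5 = s4 OR v = 1 OR 1 = 1
s6 = s5 XOR s2 = 1 XOR 0 = 1
s7 = y AND s6 = 1 AND 1 = 1
s8 = s7 XOR s5 = 1 XOR 1 = 0
s9 = s2 OR s8 = 0 OR 0 = 0
So s8 = 0 and s9 = 0.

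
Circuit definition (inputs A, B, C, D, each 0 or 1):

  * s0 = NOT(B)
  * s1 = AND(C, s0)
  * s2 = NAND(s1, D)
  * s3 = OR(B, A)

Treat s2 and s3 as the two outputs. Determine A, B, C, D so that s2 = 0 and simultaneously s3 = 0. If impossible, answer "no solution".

A=0, B=0, C=1, D=1

Check with A=0, B=0, C=1, D=1:
s0 = NOT(B) = NOT 0 = 1
s1 = AND(C, s0) = AND(1, 1) = 1
s2 = NAND(s1, D) = NAND(1, 1) = 0
s3 = OR(B, A) = OR(0, 0) = 0
So s2 = 0 and s3 = 0.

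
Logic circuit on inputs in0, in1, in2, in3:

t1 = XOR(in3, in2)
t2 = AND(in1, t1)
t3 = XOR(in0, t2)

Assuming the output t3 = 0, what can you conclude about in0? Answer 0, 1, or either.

Both values of in0 occur among assignments with t3 = 0:
  in0=0: in0=0, in1=0, in2=0, in3=0
  in0=1: in0=1, in1=1, in2=0, in3=1

either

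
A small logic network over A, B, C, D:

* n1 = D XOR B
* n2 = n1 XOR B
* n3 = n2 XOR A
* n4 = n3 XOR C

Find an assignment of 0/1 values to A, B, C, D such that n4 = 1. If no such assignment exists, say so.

Check with A=1 B=1 C=0 D=0:
n1 = D XOR B = 0 XOR 1 = 1
n2 = n1 XOR B = 1 XOR 1 = 0
n3 = n2 XOR A = 0 XOR 1 = 1
n4 = n3 XOR C = 1 XOR 0 = 1
So n4 = 1 as required.

A=1 B=1 C=0 D=0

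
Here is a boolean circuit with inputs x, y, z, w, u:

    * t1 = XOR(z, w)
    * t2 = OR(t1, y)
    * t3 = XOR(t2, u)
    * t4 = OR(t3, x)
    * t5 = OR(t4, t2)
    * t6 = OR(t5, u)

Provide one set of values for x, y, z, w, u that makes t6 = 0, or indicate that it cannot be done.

t6 = OR(t5, u) must be 0, so both t5 = 0 and u = 0.
t5 = OR(t4, t2) must be 0, so both t4 = 0 and t2 = 0.
Check with x=0 y=0 z=0 w=0 u=0:
t1 = XOR(z, w) = XOR(0, 0) = 0
t2 = OR(t1, y) = OR(0, 0) = 0
t3 = XOR(t2, u) = XOR(0, 0) = 0
t4 = OR(t3, x) = OR(0, 0) = 0
t5 = OR(t4, t2) = OR(0, 0) = 0
t6 = OR(t5, u) = OR(0, 0) = 0
So t6 = 0 as required.

x=0 y=0 z=0 w=0 u=0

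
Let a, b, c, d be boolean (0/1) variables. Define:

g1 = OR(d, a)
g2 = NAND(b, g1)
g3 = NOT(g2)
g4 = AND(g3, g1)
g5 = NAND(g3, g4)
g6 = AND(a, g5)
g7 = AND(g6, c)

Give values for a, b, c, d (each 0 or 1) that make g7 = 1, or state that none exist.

g7 = AND(g6, c) must be 1, so both g6 = 1 and c = 1.
g6 = AND(a, g5) must be 1, so both a = 1 and g5 = 1.
g5 = NAND(g3, g4) must be 1, so at least one of g3, g4 is 0.
Check with a=1, b=0, c=1, d=0:
g1 = OR(d, a) = OR(0, 1) = 1
g2 = NAND(b, g1) = NAND(0, 1) = 1
g3 = NOT(g2) = NOT 1 = 0
g4 = AND(g3, g1) = AND(0, 1) = 0
g5 = NAND(g3, g4) = NAND(0, 0) = 1
g6 = AND(a, g5) = AND(1, 1) = 1
g7 = AND(g6, c) = AND(1, 1) = 1
So g7 = 1 as required.

a=1, b=0, c=1, d=0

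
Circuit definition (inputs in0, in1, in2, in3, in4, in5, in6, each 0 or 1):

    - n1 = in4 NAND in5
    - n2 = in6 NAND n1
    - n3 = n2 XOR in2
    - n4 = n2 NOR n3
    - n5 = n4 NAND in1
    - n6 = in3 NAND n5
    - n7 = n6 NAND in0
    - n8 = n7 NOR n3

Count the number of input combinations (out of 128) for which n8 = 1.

19

n8 = n7 NOR n3 must be 1, so both n7 = 0 and n3 = 0.
n7 = n6 NAND in0 must be 0, so both n6 = 1 and in0 = 1.
Enumerating the 128 input combinations, 19 give n8 = 1 and 109 give n8 = 0.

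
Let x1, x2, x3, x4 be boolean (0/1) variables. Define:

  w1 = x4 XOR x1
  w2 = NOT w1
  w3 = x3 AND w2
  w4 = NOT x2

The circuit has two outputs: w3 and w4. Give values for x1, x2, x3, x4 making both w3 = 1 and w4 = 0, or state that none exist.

x1=1, x2=1, x3=1, x4=1

Check with x1=1, x2=1, x3=1, x4=1:
w1 = x4 XOR x1 = 1 XOR 1 = 0
w2 = NOT w1 = NOT 0 = 1
w3 = x3 AND w2 = 1 AND 1 = 1
w4 = NOT x2 = NOT 1 = 0
So w3 = 1 and w4 = 0.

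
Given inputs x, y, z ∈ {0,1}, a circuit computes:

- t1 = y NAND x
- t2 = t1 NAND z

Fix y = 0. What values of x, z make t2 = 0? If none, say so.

Check with y = 0 and x=1, z=1:
t1 = y NAND x = 0 NAND 1 = 1
t2 = t1 NAND z = 1 NAND 1 = 0
So t2 = 0.

x=1 z=1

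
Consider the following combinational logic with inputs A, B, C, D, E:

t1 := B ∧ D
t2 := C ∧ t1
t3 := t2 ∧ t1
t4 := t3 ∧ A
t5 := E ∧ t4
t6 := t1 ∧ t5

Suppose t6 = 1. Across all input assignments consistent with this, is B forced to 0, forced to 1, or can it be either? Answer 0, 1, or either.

1

t6 = t1 ∧ t5 must be 1, so both t1 = 1 and t5 = 1.
Every assignment with t6 = 1 has B = 1; there are 1 such assignment(s).
  A=1, B=1, C=1, D=1, E=1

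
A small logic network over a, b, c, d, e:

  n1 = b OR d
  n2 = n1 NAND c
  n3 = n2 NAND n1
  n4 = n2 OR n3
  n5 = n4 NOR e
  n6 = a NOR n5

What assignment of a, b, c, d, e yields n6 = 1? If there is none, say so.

a=0, b=0, c=0, d=0, e=1

Check with a=0, b=0, c=0, d=0, e=1:
n1 = b OR d = 0 OR 0 = 0
n2 = n1 NAND c = 0 NAND 0 = 1
n3 = n2 NAND n1 = 1 NAND 0 = 1
n4 = n2 OR n3 = 1 OR 1 = 1
n5 = n4 NOR e = 1 NOR 1 = 0
n6 = a NOR n5 = 0 NOR 0 = 1
So n6 = 1 as required.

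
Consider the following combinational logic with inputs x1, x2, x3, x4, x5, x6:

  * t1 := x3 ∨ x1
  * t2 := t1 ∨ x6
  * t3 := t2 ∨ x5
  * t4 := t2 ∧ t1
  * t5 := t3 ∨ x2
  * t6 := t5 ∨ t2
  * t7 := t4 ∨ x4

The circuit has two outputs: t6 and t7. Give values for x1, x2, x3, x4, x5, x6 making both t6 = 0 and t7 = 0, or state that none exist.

Check with x1=0 x2=0 x3=0 x4=0 x5=0 x6=0:
t1 = x3 ∨ x1 = 0 ∨ 0 = 0
t2 = t1 ∨ x6 = 0 ∨ 0 = 0
t3 = t2 ∨ x5 = 0 ∨ 0 = 0
t4 = t2 ∧ t1 = 0 ∧ 0 = 0
t5 = t3 ∨ x2 = 0 ∨ 0 = 0
t6 = t5 ∨ t2 = 0 ∨ 0 = 0
t7 = t4 ∨ x4 = 0 ∨ 0 = 0
So t6 = 0 and t7 = 0.

x1=0 x2=0 x3=0 x4=0 x5=0 x6=0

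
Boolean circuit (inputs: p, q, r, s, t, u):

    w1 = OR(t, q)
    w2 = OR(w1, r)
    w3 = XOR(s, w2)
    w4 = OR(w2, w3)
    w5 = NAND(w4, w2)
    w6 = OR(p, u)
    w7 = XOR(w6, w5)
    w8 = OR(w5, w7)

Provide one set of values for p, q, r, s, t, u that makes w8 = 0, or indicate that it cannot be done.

p=0, q=1, r=1, s=0, t=1, u=0

Check with p=0, q=1, r=1, s=0, t=1, u=0:
w1 = OR(t, q) = OR(1, 1) = 1
w2 = OR(w1, r) = OR(1, 1) = 1
w3 = XOR(s, w2) = XOR(0, 1) = 1
w4 = OR(w2, w3) = OR(1, 1) = 1
w5 = NAND(w4, w2) = NAND(1, 1) = 0
w6 = OR(p, u) = OR(0, 0) = 0
w7 = XOR(w6, w5) = XOR(0, 0) = 0
w8 = OR(w5, w7) = OR(0, 0) = 0
So w8 = 0 as required.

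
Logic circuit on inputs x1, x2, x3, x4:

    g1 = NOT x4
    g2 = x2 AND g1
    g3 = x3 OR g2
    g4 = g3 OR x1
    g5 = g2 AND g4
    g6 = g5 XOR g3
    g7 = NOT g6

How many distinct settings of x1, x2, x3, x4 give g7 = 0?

g7 = NOT g6 must be 0, so g6 = 1.
g6 = g5 XOR g3 must be 1, so g5 and g3 differ.
Satisfying assignments:
  x1=0, x2=0, x3=1, x4=0
  x1=0, x2=0, x3=1, x4=1
  x1=0, x2=1, x3=1, x4=1
  x1=1, x2=0, x3=1, x4=0
  x1=1, x2=0, x3=1, x4=1
  x1=1, x2=1, x3=1, x4=1

6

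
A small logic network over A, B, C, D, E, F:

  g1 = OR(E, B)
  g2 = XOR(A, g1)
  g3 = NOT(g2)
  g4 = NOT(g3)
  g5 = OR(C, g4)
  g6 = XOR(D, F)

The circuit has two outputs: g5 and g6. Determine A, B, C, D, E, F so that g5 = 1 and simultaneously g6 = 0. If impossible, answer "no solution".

A=0 B=1 C=1 D=0 E=0 F=0

Check with A=0 B=1 C=1 D=0 E=0 F=0:
g1 = OR(E, B) = OR(0, 1) = 1
g2 = XOR(A, g1) = XOR(0, 1) = 1
g3 = NOT(g2) = NOT 1 = 0
g4 = NOT(g3) = NOT 0 = 1
g5 = OR(C, g4) = OR(1, 1) = 1
g6 = XOR(D, F) = XOR(0, 0) = 0
So g5 = 1 and g6 = 0.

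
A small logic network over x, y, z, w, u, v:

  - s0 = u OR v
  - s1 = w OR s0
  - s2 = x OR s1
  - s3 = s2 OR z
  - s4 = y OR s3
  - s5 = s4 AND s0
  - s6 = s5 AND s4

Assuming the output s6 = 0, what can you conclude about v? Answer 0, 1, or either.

0

s6 = s5 AND s4 must be 0, so at least one of s5, s4 is 0.
Every assignment with s6 = 0 has v = 0; there are 16 such assignment(s).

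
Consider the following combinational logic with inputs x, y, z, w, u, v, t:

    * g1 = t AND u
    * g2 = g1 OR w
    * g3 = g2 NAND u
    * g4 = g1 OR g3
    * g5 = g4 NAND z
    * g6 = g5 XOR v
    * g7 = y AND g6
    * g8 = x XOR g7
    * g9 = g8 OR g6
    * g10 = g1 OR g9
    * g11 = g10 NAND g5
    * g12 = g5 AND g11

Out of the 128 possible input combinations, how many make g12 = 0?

g12 = g5 AND g11 must be 0, so at least one of g5, g11 is 0.
Enumerating the 128 input combinations, 114 give g12 = 0 and 14 give g12 = 1.

114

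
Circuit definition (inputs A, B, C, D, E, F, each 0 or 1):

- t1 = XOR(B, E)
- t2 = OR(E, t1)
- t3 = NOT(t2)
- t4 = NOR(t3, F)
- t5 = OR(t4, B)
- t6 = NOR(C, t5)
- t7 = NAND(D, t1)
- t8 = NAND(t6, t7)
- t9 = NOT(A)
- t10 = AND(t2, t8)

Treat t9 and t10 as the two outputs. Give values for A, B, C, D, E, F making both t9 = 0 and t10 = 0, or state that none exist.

A=1, B=0, C=1, D=0, E=0, F=1

Check with A=1, B=0, C=1, D=0, E=0, F=1:
t1 = XOR(B, E) = XOR(0, 0) = 0
t2 = OR(E, t1) = OR(0, 0) = 0
t3 = NOT(t2) = NOT 0 = 1
t4 = NOR(t3, F) = NOR(1, 1) = 0
t5 = OR(t4, B) = OR(0, 0) = 0
t6 = NOR(C, t5) = NOR(1, 0) = 0
t7 = NAND(D, t1) = NAND(0, 0) = 1
t8 = NAND(t6, t7) = NAND(0, 1) = 1
t9 = NOT(A) = NOT 1 = 0
t10 = AND(t2, t8) = AND(0, 1) = 0
So t9 = 0 and t10 = 0.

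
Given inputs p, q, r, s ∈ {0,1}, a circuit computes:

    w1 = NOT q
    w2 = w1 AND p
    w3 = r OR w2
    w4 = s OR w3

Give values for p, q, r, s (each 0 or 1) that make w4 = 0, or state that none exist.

w4 = s OR w3 must be 0, so both s = 0 and w3 = 0.
w3 = r OR w2 must be 0, so both r = 0 and w2 = 0.
Check with p=1, q=1, r=0, s=0:
w1 = NOT q = NOT 1 = 0
w2 = w1 AND p = 0 AND 1 = 0
w3 = r OR w2 = 0 OR 0 = 0
w4 = s OR w3 = 0 OR 0 = 0
So w4 = 0 as required.

p=1, q=1, r=0, s=0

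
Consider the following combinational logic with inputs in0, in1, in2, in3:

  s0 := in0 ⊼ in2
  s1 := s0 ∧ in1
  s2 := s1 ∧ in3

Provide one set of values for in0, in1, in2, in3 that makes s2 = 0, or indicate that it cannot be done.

Check with in0=0 in1=0 in2=0 in3=1:
s0 = in0 ⊼ in2 = 0 ⊼ 0 = 1
s1 = s0 ∧ in1 = 1 ∧ 0 = 0
s2 = s1 ∧ in3 = 0 ∧ 1 = 0
So s2 = 0 as required.

in0=0 in1=0 in2=0 in3=1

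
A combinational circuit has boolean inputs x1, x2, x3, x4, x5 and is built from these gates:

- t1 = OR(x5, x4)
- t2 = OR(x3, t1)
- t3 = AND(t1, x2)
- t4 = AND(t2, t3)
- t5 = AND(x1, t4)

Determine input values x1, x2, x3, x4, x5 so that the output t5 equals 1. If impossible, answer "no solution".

Check with x1=1, x2=1, x3=0, x4=1, x5=0:
t1 = OR(x5, x4) = OR(0, 1) = 1
t2 = OR(x3, t1) = OR(0, 1) = 1
t3 = AND(t1, x2) = AND(1, 1) = 1
t4 = AND(t2, t3) = AND(1, 1) = 1
t5 = AND(x1, t4) = AND(1, 1) = 1
So t5 = 1 as required.

x1=1, x2=1, x3=0, x4=1, x5=0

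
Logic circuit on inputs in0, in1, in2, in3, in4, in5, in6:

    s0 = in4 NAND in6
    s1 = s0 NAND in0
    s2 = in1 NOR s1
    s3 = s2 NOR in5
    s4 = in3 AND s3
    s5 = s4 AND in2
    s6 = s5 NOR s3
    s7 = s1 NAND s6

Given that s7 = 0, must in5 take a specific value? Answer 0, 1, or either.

1

s7 = s1 NAND s6 must be 0, so both s1 = 1 and s6 = 1.
Every assignment with s7 = 0 has in5 = 1; there are 40 such assignment(s).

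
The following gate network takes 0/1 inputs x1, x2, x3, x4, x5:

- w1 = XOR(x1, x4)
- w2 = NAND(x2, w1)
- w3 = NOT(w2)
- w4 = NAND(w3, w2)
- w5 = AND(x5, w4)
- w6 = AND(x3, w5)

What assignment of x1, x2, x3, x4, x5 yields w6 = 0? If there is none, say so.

x1=0 x2=0 x3=0 x4=1 x5=1

w6 = AND(x3, w5) must be 0, so at least one of x3, w5 is 0.
Check with x1=0 x2=0 x3=0 x4=1 x5=1:
w1 = XOR(x1, x4) = XOR(0, 1) = 1
w2 = NAND(x2, w1) = NAND(0, 1) = 1
w3 = NOT(w2) = NOT 1 = 0
w4 = NAND(w3, w2) = NAND(0, 1) = 1
w5 = AND(x5, w4) = AND(1, 1) = 1
w6 = AND(x3, w5) = AND(0, 1) = 0
So w6 = 0 as required.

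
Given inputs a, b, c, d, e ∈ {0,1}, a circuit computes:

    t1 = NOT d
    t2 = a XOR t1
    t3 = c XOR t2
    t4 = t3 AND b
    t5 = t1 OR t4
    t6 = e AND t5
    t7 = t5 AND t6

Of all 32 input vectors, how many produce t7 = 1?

10

t7 = t5 AND t6 must be 1, so both t5 = 1 and t6 = 1.
t5 = t1 OR t4 must be 1, so at least one of t1, t4 is 1.
Enumerating the 32 input combinations, 10 give t7 = 1 and 22 give t7 = 0.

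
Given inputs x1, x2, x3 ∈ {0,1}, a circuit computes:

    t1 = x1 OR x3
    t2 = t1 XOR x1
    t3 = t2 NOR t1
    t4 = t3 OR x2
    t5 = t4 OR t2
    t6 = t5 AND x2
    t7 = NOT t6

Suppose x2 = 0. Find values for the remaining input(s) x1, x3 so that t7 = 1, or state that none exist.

x1=1, x3=0

t7 = NOT t6 must be 1, so t6 = 0.
Check with x2 = 0 and x1=1, x3=0:
t1 = x1 OR x3 = 1 OR 0 = 1
t2 = t1 XOR x1 = 1 XOR 1 = 0
t3 = t2 NOR t1 = 0 NOR 1 = 0
t4 = t3 OR x2 = 0 OR 0 = 0
t5 = t4 OR t2 = 0 OR 0 = 0
t6 = t5 AND x2 = 0 AND 0 = 0
t7 = NOT t6 = NOT 0 = 1
So t7 = 1.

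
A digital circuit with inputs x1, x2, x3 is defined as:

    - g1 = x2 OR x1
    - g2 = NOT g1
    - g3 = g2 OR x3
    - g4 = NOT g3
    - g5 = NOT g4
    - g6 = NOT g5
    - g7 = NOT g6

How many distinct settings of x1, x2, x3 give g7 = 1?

g7 = NOT g6 must be 1, so g6 = 0.
g6 = NOT g5 must be 0, so g5 = 1.
g5 = NOT g4 must be 1, so g4 = 0.
Satisfying assignments:
  x1=0, x2=0, x3=0
  x1=0, x2=0, x3=1
  x1=0, x2=1, x3=1
  x1=1, x2=0, x3=1
  x1=1, x2=1, x3=1

5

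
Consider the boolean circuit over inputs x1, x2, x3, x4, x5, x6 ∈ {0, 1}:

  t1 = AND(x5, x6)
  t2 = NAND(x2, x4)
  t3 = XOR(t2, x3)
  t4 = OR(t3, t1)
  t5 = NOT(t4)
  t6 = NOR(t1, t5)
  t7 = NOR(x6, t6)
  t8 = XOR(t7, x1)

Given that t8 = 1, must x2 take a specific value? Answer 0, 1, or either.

either

Both values of x2 occur among assignments with t8 = 1:
  x2=0: x1=0, x2=0, x3=1, x4=0, x5=0, x6=0
  x2=1: x1=0, x2=1, x3=0, x4=1, x5=0, x6=0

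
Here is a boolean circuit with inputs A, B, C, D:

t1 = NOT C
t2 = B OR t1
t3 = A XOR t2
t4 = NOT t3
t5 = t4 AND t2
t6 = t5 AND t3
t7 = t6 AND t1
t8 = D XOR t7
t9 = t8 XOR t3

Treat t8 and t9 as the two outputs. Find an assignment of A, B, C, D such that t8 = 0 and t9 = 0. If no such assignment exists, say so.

Check with A=1 B=0 C=0 D=0:
t1 = NOT C = NOT 0 = 1
t2 = B OR t1 = 0 OR 1 = 1
t3 = A XOR t2 = 1 XOR 1 = 0
t4 = NOT t3 = NOT 0 = 1
t5 = t4 AND t2 = 1 AND 1 = 1
t6 = t5 AND t3 = 1 AND 0 = 0
t7 = t6 AND t1 = 0 AND 1 = 0
t8 = D XOR t7 = 0 XOR 0 = 0
t9 = t8 XOR t3 = 0 XOR 0 = 0
So t8 = 0 and t9 = 0.

A=1 B=0 C=0 D=0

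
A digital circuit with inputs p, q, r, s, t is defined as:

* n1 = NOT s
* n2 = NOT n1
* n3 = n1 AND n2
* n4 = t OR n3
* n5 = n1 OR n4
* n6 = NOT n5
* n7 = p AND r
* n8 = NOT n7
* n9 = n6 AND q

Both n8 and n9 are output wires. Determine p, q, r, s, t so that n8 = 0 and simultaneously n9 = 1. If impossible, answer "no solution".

Check with p=1, q=1, r=1, s=1, t=0:
n1 = NOT s = NOT 1 = 0
n2 = NOT n1 = NOT 0 = 1
n3 = n1 AND n2 = 0 AND 1 = 0
n4 = t OR n3 = 0 OR 0 = 0
n5 = n1 OR n4 = 0 OR 0 = 0
n6 = NOT n5 = NOT 0 = 1
n7 = p AND r = 1 AND 1 = 1
n8 = NOT n7 = NOT 1 = 0
n9 = n6 AND q = 1 AND 1 = 1
So n8 = 0 and n9 = 1.

p=1, q=1, r=1, s=1, t=0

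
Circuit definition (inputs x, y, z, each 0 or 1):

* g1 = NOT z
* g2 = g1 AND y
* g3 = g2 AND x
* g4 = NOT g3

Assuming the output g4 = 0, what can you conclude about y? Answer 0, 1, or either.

1

g4 = NOT g3 must be 0, so g3 = 1.
Every assignment with g4 = 0 has y = 1; there are 1 such assignment(s).
  x=1, y=1, z=0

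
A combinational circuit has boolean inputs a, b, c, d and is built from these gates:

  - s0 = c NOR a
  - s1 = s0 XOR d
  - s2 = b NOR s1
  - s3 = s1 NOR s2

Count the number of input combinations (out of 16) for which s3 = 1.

4

s3 = s1 NOR s2 must be 1, so both s1 = 0 and s2 = 0.
Satisfying assignments:
  a=0, b=1, c=0, d=1
  a=0, b=1, c=1, d=0
  a=1, b=1, c=0, d=0
  a=1, b=1, c=1, d=0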